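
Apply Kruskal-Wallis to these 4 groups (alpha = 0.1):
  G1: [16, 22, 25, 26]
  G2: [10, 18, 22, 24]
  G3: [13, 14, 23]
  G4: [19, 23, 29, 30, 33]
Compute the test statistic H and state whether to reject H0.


Step 1: Combine all N = 16 observations and assign midranks.
sorted (value, group, rank): (10,G2,1), (13,G3,2), (14,G3,3), (16,G1,4), (18,G2,5), (19,G4,6), (22,G1,7.5), (22,G2,7.5), (23,G3,9.5), (23,G4,9.5), (24,G2,11), (25,G1,12), (26,G1,13), (29,G4,14), (30,G4,15), (33,G4,16)
Step 2: Sum ranks within each group.
R_1 = 36.5 (n_1 = 4)
R_2 = 24.5 (n_2 = 4)
R_3 = 14.5 (n_3 = 3)
R_4 = 60.5 (n_4 = 5)
Step 3: H = 12/(N(N+1)) * sum(R_i^2/n_i) - 3(N+1)
     = 12/(16*17) * (36.5^2/4 + 24.5^2/4 + 14.5^2/3 + 60.5^2/5) - 3*17
     = 0.044118 * 1285.26 - 51
     = 5.702574.
Step 4: Ties present; correction factor C = 1 - 12/(16^3 - 16) = 0.997059. Corrected H = 5.702574 / 0.997059 = 5.719395.
Step 5: Under H0, H ~ chi^2(3); p-value = 0.126090.
Step 6: alpha = 0.1. fail to reject H0.

H = 5.7194, df = 3, p = 0.126090, fail to reject H0.


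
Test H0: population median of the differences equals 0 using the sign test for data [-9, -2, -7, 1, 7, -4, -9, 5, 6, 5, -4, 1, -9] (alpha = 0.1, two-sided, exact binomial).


Step 1: Discard zero differences. Original n = 13; n_eff = number of nonzero differences = 13.
Nonzero differences (with sign): -9, -2, -7, +1, +7, -4, -9, +5, +6, +5, -4, +1, -9
Step 2: Count signs: positive = 6, negative = 7.
Step 3: Under H0: P(positive) = 0.5, so the number of positives S ~ Bin(13, 0.5).
Step 4: Two-sided exact p-value = sum of Bin(13,0.5) probabilities at or below the observed probability = 1.000000.
Step 5: alpha = 0.1. fail to reject H0.

n_eff = 13, pos = 6, neg = 7, p = 1.000000, fail to reject H0.


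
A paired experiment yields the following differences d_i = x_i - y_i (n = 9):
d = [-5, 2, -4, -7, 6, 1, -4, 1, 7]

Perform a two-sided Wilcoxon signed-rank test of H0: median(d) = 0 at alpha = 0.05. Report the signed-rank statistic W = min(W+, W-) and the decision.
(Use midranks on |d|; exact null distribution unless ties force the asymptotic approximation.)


Step 1: Drop any zero differences (none here) and take |d_i|.
|d| = [5, 2, 4, 7, 6, 1, 4, 1, 7]
Step 2: Midrank |d_i| (ties get averaged ranks).
ranks: |5|->6, |2|->3, |4|->4.5, |7|->8.5, |6|->7, |1|->1.5, |4|->4.5, |1|->1.5, |7|->8.5
Step 3: Attach original signs; sum ranks with positive sign and with negative sign.
W+ = 3 + 7 + 1.5 + 1.5 + 8.5 = 21.5
W- = 6 + 4.5 + 8.5 + 4.5 = 23.5
(Check: W+ + W- = 45 should equal n(n+1)/2 = 45.)
Step 4: Test statistic W = min(W+, W-) = 21.5.
Step 5: Ties in |d|, so use the tie-corrected normal approximation.
        E[W] = n(n+1)/4 = 9*10/4 = 22.5.
        Tie groups: |d|=1 (t=2), |d|=4 (t=2), |d|=7 (t=2); sum(t^3 - t) = 18.
        Var[W] = n(n+1)(2n+1)/24 - sum(t^3-t)/48 = 1710/24 - 18/48 = 70.875.
        z = (W - E[W]) / sqrt(Var[W]) = (21.5 - 22.5) / 8.4187 = -0.1188.
        Two-sided p = 2*Phi(z) = 0.905447.
Step 6: alpha = 0.05. fail to reject H0.

W+ = 21.5, W- = 23.5, W = min = 21.5, p = 0.905447, fail to reject H0.


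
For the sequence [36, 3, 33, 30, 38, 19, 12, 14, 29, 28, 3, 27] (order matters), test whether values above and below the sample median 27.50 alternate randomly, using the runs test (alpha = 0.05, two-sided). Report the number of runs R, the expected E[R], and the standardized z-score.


Step 1: Compute median = 27.50; label A = above, B = below.
Labels in order: ABAAABBBAABB  (n_A = 6, n_B = 6)
Step 2: Count runs R = 6.
Step 3: Under H0 (random ordering), E[R] = 2*n_A*n_B/(n_A+n_B) + 1 = 2*6*6/12 + 1 = 7.0000.
        Var[R] = 2*n_A*n_B*(2*n_A*n_B - n_A - n_B) / ((n_A+n_B)^2 * (n_A+n_B-1)) = 4320/1584 = 2.7273.
        SD[R] = 1.6514.
Step 4: Continuity-corrected z = (R + 0.5 - E[R]) / SD[R] = (6 + 0.5 - 7.0000) / 1.6514 = -0.3028.
Step 5: Two-sided p-value via normal approximation = 2*(1 - Phi(|z|)) = 0.762069.
Step 6: alpha = 0.05. fail to reject H0.

R = 6, z = -0.3028, p = 0.762069, fail to reject H0.


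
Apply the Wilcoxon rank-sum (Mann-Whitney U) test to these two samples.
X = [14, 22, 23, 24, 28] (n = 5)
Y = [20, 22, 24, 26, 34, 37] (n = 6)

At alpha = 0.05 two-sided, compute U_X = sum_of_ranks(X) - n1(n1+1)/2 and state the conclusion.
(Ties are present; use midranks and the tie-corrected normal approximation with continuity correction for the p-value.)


Step 1: Combine and sort all 11 observations; assign midranks.
sorted (value, group): (14,X), (20,Y), (22,X), (22,Y), (23,X), (24,X), (24,Y), (26,Y), (28,X), (34,Y), (37,Y)
ranks: 14->1, 20->2, 22->3.5, 22->3.5, 23->5, 24->6.5, 24->6.5, 26->8, 28->9, 34->10, 37->11
Step 2: Rank sum for X: R1 = 1 + 3.5 + 5 + 6.5 + 9 = 25.
Step 3: U_X = R1 - n1(n1+1)/2 = 25 - 5*6/2 = 25 - 15 = 10.
       U_Y = n1*n2 - U_X = 30 - 10 = 20.
Step 4: Ties are present, so use the tie-corrected normal approximation (with continuity correction) for the p-value.
Step 5: p-value = 0.409176; compare to alpha = 0.05. fail to reject H0.

U_X = 10, p = 0.409176, fail to reject H0 at alpha = 0.05.


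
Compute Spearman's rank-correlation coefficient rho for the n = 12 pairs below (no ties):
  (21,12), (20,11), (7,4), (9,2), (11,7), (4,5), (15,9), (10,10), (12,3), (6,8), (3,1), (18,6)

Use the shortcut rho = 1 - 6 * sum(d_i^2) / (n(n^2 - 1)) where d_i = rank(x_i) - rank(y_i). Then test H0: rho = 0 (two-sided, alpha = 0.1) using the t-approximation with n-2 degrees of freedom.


Step 1: Rank x and y separately (midranks; no ties here).
rank(x): 21->12, 20->11, 7->4, 9->5, 11->7, 4->2, 15->9, 10->6, 12->8, 6->3, 3->1, 18->10
rank(y): 12->12, 11->11, 4->4, 2->2, 7->7, 5->5, 9->9, 10->10, 3->3, 8->8, 1->1, 6->6
Step 2: d_i = R_x(i) - R_y(i); compute d_i^2.
  (12-12)^2=0, (11-11)^2=0, (4-4)^2=0, (5-2)^2=9, (7-7)^2=0, (2-5)^2=9, (9-9)^2=0, (6-10)^2=16, (8-3)^2=25, (3-8)^2=25, (1-1)^2=0, (10-6)^2=16
sum(d^2) = 100.
Step 3: rho = 1 - 6*100 / (12*(12^2 - 1)) = 1 - 600/1716 = 0.650350.
Step 4: Under H0, t = rho * sqrt((n-2)/(1-rho^2)) = 2.7073 ~ t(10).
Step 5: Two-sided p-value from the t-distribution with 10 df = 0.022034.
Step 6: alpha = 0.1. reject H0.

rho = 0.6503, p = 0.022034, reject H0 at alpha = 0.1.


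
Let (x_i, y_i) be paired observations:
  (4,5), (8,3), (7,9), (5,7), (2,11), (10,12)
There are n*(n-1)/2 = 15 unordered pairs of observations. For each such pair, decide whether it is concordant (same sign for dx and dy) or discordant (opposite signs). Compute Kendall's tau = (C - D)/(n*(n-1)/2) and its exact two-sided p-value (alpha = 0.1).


Step 1: Enumerate the 15 unordered pairs (i,j) with i<j and classify each by sign(x_j-x_i) * sign(y_j-y_i).
  (1,2):dx=+4,dy=-2->D; (1,3):dx=+3,dy=+4->C; (1,4):dx=+1,dy=+2->C; (1,5):dx=-2,dy=+6->D
  (1,6):dx=+6,dy=+7->C; (2,3):dx=-1,dy=+6->D; (2,4):dx=-3,dy=+4->D; (2,5):dx=-6,dy=+8->D
  (2,6):dx=+2,dy=+9->C; (3,4):dx=-2,dy=-2->C; (3,5):dx=-5,dy=+2->D; (3,6):dx=+3,dy=+3->C
  (4,5):dx=-3,dy=+4->D; (4,6):dx=+5,dy=+5->C; (5,6):dx=+8,dy=+1->C
Step 2: C = 8, D = 7, total pairs = 15.
Step 3: tau = (C - D)/(n(n-1)/2) = (8 - 7)/15 = 0.066667.
Step 4: Exact two-sided p-value (enumerate n! = 720 permutations of y under H0): p = 1.000000.
Step 5: alpha = 0.1. fail to reject H0.

tau_b = 0.0667 (C=8, D=7), p = 1.000000, fail to reject H0.


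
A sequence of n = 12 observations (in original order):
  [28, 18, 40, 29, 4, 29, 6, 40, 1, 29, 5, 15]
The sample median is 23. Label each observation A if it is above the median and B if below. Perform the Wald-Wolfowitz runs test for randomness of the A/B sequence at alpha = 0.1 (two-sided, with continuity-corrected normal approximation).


Step 1: Compute median = 23; label A = above, B = below.
Labels in order: ABAABABABABB  (n_A = 6, n_B = 6)
Step 2: Count runs R = 10.
Step 3: Under H0 (random ordering), E[R] = 2*n_A*n_B/(n_A+n_B) + 1 = 2*6*6/12 + 1 = 7.0000.
        Var[R] = 2*n_A*n_B*(2*n_A*n_B - n_A - n_B) / ((n_A+n_B)^2 * (n_A+n_B-1)) = 4320/1584 = 2.7273.
        SD[R] = 1.6514.
Step 4: Continuity-corrected z = (R - 0.5 - E[R]) / SD[R] = (10 - 0.5 - 7.0000) / 1.6514 = 1.5138.
Step 5: Two-sided p-value via normal approximation = 2*(1 - Phi(|z|)) = 0.130070.
Step 6: alpha = 0.1. fail to reject H0.

R = 10, z = 1.5138, p = 0.130070, fail to reject H0.


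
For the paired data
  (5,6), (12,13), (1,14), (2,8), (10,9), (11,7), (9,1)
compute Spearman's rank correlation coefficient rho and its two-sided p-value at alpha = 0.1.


Step 1: Rank x and y separately (midranks; no ties here).
rank(x): 5->3, 12->7, 1->1, 2->2, 10->5, 11->6, 9->4
rank(y): 6->2, 13->6, 14->7, 8->4, 9->5, 7->3, 1->1
Step 2: d_i = R_x(i) - R_y(i); compute d_i^2.
  (3-2)^2=1, (7-6)^2=1, (1-7)^2=36, (2-4)^2=4, (5-5)^2=0, (6-3)^2=9, (4-1)^2=9
sum(d^2) = 60.
Step 3: rho = 1 - 6*60 / (7*(7^2 - 1)) = 1 - 360/336 = -0.071429.
Step 4: Under H0, t = rho * sqrt((n-2)/(1-rho^2)) = -0.1601 ~ t(5).
Step 5: Two-sided p-value from the t-distribution with 5 df = 0.879048.
Step 6: alpha = 0.1. fail to reject H0.

rho = -0.0714, p = 0.879048, fail to reject H0 at alpha = 0.1.


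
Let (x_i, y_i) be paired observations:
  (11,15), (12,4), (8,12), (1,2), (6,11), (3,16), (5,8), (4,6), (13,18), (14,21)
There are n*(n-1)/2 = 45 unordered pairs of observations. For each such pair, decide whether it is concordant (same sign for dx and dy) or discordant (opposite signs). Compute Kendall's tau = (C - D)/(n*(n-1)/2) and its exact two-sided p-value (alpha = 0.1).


Step 1: Enumerate the 45 unordered pairs (i,j) with i<j and classify each by sign(x_j-x_i) * sign(y_j-y_i).
  (1,2):dx=+1,dy=-11->D; (1,3):dx=-3,dy=-3->C; (1,4):dx=-10,dy=-13->C; (1,5):dx=-5,dy=-4->C
  (1,6):dx=-8,dy=+1->D; (1,7):dx=-6,dy=-7->C; (1,8):dx=-7,dy=-9->C; (1,9):dx=+2,dy=+3->C
  (1,10):dx=+3,dy=+6->C; (2,3):dx=-4,dy=+8->D; (2,4):dx=-11,dy=-2->C; (2,5):dx=-6,dy=+7->D
  (2,6):dx=-9,dy=+12->D; (2,7):dx=-7,dy=+4->D; (2,8):dx=-8,dy=+2->D; (2,9):dx=+1,dy=+14->C
  (2,10):dx=+2,dy=+17->C; (3,4):dx=-7,dy=-10->C; (3,5):dx=-2,dy=-1->C; (3,6):dx=-5,dy=+4->D
  (3,7):dx=-3,dy=-4->C; (3,8):dx=-4,dy=-6->C; (3,9):dx=+5,dy=+6->C; (3,10):dx=+6,dy=+9->C
  (4,5):dx=+5,dy=+9->C; (4,6):dx=+2,dy=+14->C; (4,7):dx=+4,dy=+6->C; (4,8):dx=+3,dy=+4->C
  (4,9):dx=+12,dy=+16->C; (4,10):dx=+13,dy=+19->C; (5,6):dx=-3,dy=+5->D; (5,7):dx=-1,dy=-3->C
  (5,8):dx=-2,dy=-5->C; (5,9):dx=+7,dy=+7->C; (5,10):dx=+8,dy=+10->C; (6,7):dx=+2,dy=-8->D
  (6,8):dx=+1,dy=-10->D; (6,9):dx=+10,dy=+2->C; (6,10):dx=+11,dy=+5->C; (7,8):dx=-1,dy=-2->C
  (7,9):dx=+8,dy=+10->C; (7,10):dx=+9,dy=+13->C; (8,9):dx=+9,dy=+12->C; (8,10):dx=+10,dy=+15->C
  (9,10):dx=+1,dy=+3->C
Step 2: C = 34, D = 11, total pairs = 45.
Step 3: tau = (C - D)/(n(n-1)/2) = (34 - 11)/45 = 0.511111.
Step 4: Exact two-sided p-value (enumerate n! = 3628800 permutations of y under H0): p = 0.046623.
Step 5: alpha = 0.1. reject H0.

tau_b = 0.5111 (C=34, D=11), p = 0.046623, reject H0.


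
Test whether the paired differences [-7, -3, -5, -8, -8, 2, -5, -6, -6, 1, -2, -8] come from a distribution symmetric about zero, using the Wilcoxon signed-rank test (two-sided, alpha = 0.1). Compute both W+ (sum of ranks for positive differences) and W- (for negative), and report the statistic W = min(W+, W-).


Step 1: Drop any zero differences (none here) and take |d_i|.
|d| = [7, 3, 5, 8, 8, 2, 5, 6, 6, 1, 2, 8]
Step 2: Midrank |d_i| (ties get averaged ranks).
ranks: |7|->9, |3|->4, |5|->5.5, |8|->11, |8|->11, |2|->2.5, |5|->5.5, |6|->7.5, |6|->7.5, |1|->1, |2|->2.5, |8|->11
Step 3: Attach original signs; sum ranks with positive sign and with negative sign.
W+ = 2.5 + 1 = 3.5
W- = 9 + 4 + 5.5 + 11 + 11 + 5.5 + 7.5 + 7.5 + 2.5 + 11 = 74.5
(Check: W+ + W- = 78 should equal n(n+1)/2 = 78.)
Step 4: Test statistic W = min(W+, W-) = 3.5.
Step 5: Ties in |d|, so use the tie-corrected normal approximation.
        E[W] = n(n+1)/4 = 12*13/4 = 39.
        Tie groups: |d|=2 (t=2), |d|=5 (t=2), |d|=6 (t=2), |d|=8 (t=3); sum(t^3 - t) = 42.
        Var[W] = n(n+1)(2n+1)/24 - sum(t^3-t)/48 = 3900/24 - 42/48 = 161.625.
        z = (W - E[W]) / sqrt(Var[W]) = (3.5 - 39) / 12.7132 = -2.7924.
        Two-sided p = 2*Phi(z) = 0.005232.
Step 6: alpha = 0.1. reject H0.

W+ = 3.5, W- = 74.5, W = min = 3.5, p = 0.005232, reject H0.


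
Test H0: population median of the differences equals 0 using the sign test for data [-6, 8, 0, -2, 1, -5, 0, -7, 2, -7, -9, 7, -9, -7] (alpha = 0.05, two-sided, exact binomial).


Step 1: Discard zero differences. Original n = 14; n_eff = number of nonzero differences = 12.
Nonzero differences (with sign): -6, +8, -2, +1, -5, -7, +2, -7, -9, +7, -9, -7
Step 2: Count signs: positive = 4, negative = 8.
Step 3: Under H0: P(positive) = 0.5, so the number of positives S ~ Bin(12, 0.5).
Step 4: Two-sided exact p-value = sum of Bin(12,0.5) probabilities at or below the observed probability = 0.387695.
Step 5: alpha = 0.05. fail to reject H0.

n_eff = 12, pos = 4, neg = 8, p = 0.387695, fail to reject H0.


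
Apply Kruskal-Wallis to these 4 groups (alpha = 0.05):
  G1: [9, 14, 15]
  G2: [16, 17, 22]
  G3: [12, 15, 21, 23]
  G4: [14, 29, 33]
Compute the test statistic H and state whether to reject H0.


Step 1: Combine all N = 13 observations and assign midranks.
sorted (value, group, rank): (9,G1,1), (12,G3,2), (14,G1,3.5), (14,G4,3.5), (15,G1,5.5), (15,G3,5.5), (16,G2,7), (17,G2,8), (21,G3,9), (22,G2,10), (23,G3,11), (29,G4,12), (33,G4,13)
Step 2: Sum ranks within each group.
R_1 = 10 (n_1 = 3)
R_2 = 25 (n_2 = 3)
R_3 = 27.5 (n_3 = 4)
R_4 = 28.5 (n_4 = 3)
Step 3: H = 12/(N(N+1)) * sum(R_i^2/n_i) - 3(N+1)
     = 12/(13*14) * (10^2/3 + 25^2/3 + 27.5^2/4 + 28.5^2/3) - 3*14
     = 0.065934 * 701.479 - 42
     = 4.251374.
Step 4: Ties present; correction factor C = 1 - 12/(13^3 - 13) = 0.994505. Corrected H = 4.251374 / 0.994505 = 4.274862.
Step 5: Under H0, H ~ chi^2(3); p-value = 0.233273.
Step 6: alpha = 0.05. fail to reject H0.

H = 4.2749, df = 3, p = 0.233273, fail to reject H0.


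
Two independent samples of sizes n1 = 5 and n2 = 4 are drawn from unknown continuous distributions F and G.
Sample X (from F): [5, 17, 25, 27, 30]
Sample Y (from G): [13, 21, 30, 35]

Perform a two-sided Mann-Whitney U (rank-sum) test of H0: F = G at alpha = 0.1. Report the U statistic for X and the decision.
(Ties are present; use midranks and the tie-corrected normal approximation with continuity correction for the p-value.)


Step 1: Combine and sort all 9 observations; assign midranks.
sorted (value, group): (5,X), (13,Y), (17,X), (21,Y), (25,X), (27,X), (30,X), (30,Y), (35,Y)
ranks: 5->1, 13->2, 17->3, 21->4, 25->5, 27->6, 30->7.5, 30->7.5, 35->9
Step 2: Rank sum for X: R1 = 1 + 3 + 5 + 6 + 7.5 = 22.5.
Step 3: U_X = R1 - n1(n1+1)/2 = 22.5 - 5*6/2 = 22.5 - 15 = 7.5.
       U_Y = n1*n2 - U_X = 20 - 7.5 = 12.5.
Step 4: Ties are present, so use the tie-corrected normal approximation (with continuity correction) for the p-value.
Step 5: p-value = 0.622753; compare to alpha = 0.1. fail to reject H0.

U_X = 7.5, p = 0.622753, fail to reject H0 at alpha = 0.1.


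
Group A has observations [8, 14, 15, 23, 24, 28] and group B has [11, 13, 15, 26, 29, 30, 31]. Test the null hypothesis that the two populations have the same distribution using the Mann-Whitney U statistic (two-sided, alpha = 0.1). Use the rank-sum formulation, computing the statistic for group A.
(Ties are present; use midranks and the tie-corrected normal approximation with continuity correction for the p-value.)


Step 1: Combine and sort all 13 observations; assign midranks.
sorted (value, group): (8,X), (11,Y), (13,Y), (14,X), (15,X), (15,Y), (23,X), (24,X), (26,Y), (28,X), (29,Y), (30,Y), (31,Y)
ranks: 8->1, 11->2, 13->3, 14->4, 15->5.5, 15->5.5, 23->7, 24->8, 26->9, 28->10, 29->11, 30->12, 31->13
Step 2: Rank sum for X: R1 = 1 + 4 + 5.5 + 7 + 8 + 10 = 35.5.
Step 3: U_X = R1 - n1(n1+1)/2 = 35.5 - 6*7/2 = 35.5 - 21 = 14.5.
       U_Y = n1*n2 - U_X = 42 - 14.5 = 27.5.
Step 4: Ties are present, so use the tie-corrected normal approximation (with continuity correction) for the p-value.
Step 5: p-value = 0.390714; compare to alpha = 0.1. fail to reject H0.

U_X = 14.5, p = 0.390714, fail to reject H0 at alpha = 0.1.


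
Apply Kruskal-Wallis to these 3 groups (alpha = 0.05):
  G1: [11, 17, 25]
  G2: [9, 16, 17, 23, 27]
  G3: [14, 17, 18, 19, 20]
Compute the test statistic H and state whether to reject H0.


Step 1: Combine all N = 13 observations and assign midranks.
sorted (value, group, rank): (9,G2,1), (11,G1,2), (14,G3,3), (16,G2,4), (17,G1,6), (17,G2,6), (17,G3,6), (18,G3,8), (19,G3,9), (20,G3,10), (23,G2,11), (25,G1,12), (27,G2,13)
Step 2: Sum ranks within each group.
R_1 = 20 (n_1 = 3)
R_2 = 35 (n_2 = 5)
R_3 = 36 (n_3 = 5)
Step 3: H = 12/(N(N+1)) * sum(R_i^2/n_i) - 3(N+1)
     = 12/(13*14) * (20^2/3 + 35^2/5 + 36^2/5) - 3*14
     = 0.065934 * 637.533 - 42
     = 0.035165.
Step 4: Ties present; correction factor C = 1 - 24/(13^3 - 13) = 0.989011. Corrected H = 0.035165 / 0.989011 = 0.035556.
Step 5: Under H0, H ~ chi^2(2); p-value = 0.982379.
Step 6: alpha = 0.05. fail to reject H0.

H = 0.0356, df = 2, p = 0.982379, fail to reject H0.


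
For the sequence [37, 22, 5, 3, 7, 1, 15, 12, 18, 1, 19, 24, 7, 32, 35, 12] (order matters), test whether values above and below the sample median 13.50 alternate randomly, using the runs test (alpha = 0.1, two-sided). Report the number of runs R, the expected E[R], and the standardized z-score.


Step 1: Compute median = 13.50; label A = above, B = below.
Labels in order: AABBBBABABAABAAB  (n_A = 8, n_B = 8)
Step 2: Count runs R = 10.
Step 3: Under H0 (random ordering), E[R] = 2*n_A*n_B/(n_A+n_B) + 1 = 2*8*8/16 + 1 = 9.0000.
        Var[R] = 2*n_A*n_B*(2*n_A*n_B - n_A - n_B) / ((n_A+n_B)^2 * (n_A+n_B-1)) = 14336/3840 = 3.7333.
        SD[R] = 1.9322.
Step 4: Continuity-corrected z = (R - 0.5 - E[R]) / SD[R] = (10 - 0.5 - 9.0000) / 1.9322 = 0.2588.
Step 5: Two-sided p-value via normal approximation = 2*(1 - Phi(|z|)) = 0.795809.
Step 6: alpha = 0.1. fail to reject H0.

R = 10, z = 0.2588, p = 0.795809, fail to reject H0.


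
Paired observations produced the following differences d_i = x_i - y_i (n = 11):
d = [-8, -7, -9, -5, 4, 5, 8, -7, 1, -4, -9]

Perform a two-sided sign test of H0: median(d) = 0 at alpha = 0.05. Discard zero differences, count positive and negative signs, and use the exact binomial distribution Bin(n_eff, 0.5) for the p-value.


Step 1: Discard zero differences. Original n = 11; n_eff = number of nonzero differences = 11.
Nonzero differences (with sign): -8, -7, -9, -5, +4, +5, +8, -7, +1, -4, -9
Step 2: Count signs: positive = 4, negative = 7.
Step 3: Under H0: P(positive) = 0.5, so the number of positives S ~ Bin(11, 0.5).
Step 4: Two-sided exact p-value = sum of Bin(11,0.5) probabilities at or below the observed probability = 0.548828.
Step 5: alpha = 0.05. fail to reject H0.

n_eff = 11, pos = 4, neg = 7, p = 0.548828, fail to reject H0.


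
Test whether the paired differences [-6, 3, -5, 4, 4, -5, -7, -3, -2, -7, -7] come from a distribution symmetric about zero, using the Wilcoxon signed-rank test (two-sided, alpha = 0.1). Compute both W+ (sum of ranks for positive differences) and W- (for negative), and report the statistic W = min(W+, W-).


Step 1: Drop any zero differences (none here) and take |d_i|.
|d| = [6, 3, 5, 4, 4, 5, 7, 3, 2, 7, 7]
Step 2: Midrank |d_i| (ties get averaged ranks).
ranks: |6|->8, |3|->2.5, |5|->6.5, |4|->4.5, |4|->4.5, |5|->6.5, |7|->10, |3|->2.5, |2|->1, |7|->10, |7|->10
Step 3: Attach original signs; sum ranks with positive sign and with negative sign.
W+ = 2.5 + 4.5 + 4.5 = 11.5
W- = 8 + 6.5 + 6.5 + 10 + 2.5 + 1 + 10 + 10 = 54.5
(Check: W+ + W- = 66 should equal n(n+1)/2 = 66.)
Step 4: Test statistic W = min(W+, W-) = 11.5.
Step 5: Ties in |d|, so use the tie-corrected normal approximation.
        E[W] = n(n+1)/4 = 11*12/4 = 33.
        Tie groups: |d|=3 (t=2), |d|=4 (t=2), |d|=5 (t=2), |d|=7 (t=3); sum(t^3 - t) = 42.
        Var[W] = n(n+1)(2n+1)/24 - sum(t^3-t)/48 = 3036/24 - 42/48 = 125.625.
        z = (W - E[W]) / sqrt(Var[W]) = (11.5 - 33) / 11.2083 = -1.9182.
        Two-sided p = 2*Phi(z) = 0.055082.
Step 6: alpha = 0.1. reject H0.

W+ = 11.5, W- = 54.5, W = min = 11.5, p = 0.055082, reject H0.


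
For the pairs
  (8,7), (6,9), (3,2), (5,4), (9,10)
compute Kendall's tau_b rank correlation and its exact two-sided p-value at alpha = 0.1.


Step 1: Enumerate the 10 unordered pairs (i,j) with i<j and classify each by sign(x_j-x_i) * sign(y_j-y_i).
  (1,2):dx=-2,dy=+2->D; (1,3):dx=-5,dy=-5->C; (1,4):dx=-3,dy=-3->C; (1,5):dx=+1,dy=+3->C
  (2,3):dx=-3,dy=-7->C; (2,4):dx=-1,dy=-5->C; (2,5):dx=+3,dy=+1->C; (3,4):dx=+2,dy=+2->C
  (3,5):dx=+6,dy=+8->C; (4,5):dx=+4,dy=+6->C
Step 2: C = 9, D = 1, total pairs = 10.
Step 3: tau = (C - D)/(n(n-1)/2) = (9 - 1)/10 = 0.800000.
Step 4: Exact two-sided p-value (enumerate n! = 120 permutations of y under H0): p = 0.083333.
Step 5: alpha = 0.1. reject H0.

tau_b = 0.8000 (C=9, D=1), p = 0.083333, reject H0.


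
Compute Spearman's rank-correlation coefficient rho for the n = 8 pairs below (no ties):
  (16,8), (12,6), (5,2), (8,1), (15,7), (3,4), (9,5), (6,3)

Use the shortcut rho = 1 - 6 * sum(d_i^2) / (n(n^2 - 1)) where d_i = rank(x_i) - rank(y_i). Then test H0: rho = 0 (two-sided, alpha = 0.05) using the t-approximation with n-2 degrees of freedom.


Step 1: Rank x and y separately (midranks; no ties here).
rank(x): 16->8, 12->6, 5->2, 8->4, 15->7, 3->1, 9->5, 6->3
rank(y): 8->8, 6->6, 2->2, 1->1, 7->7, 4->4, 5->5, 3->3
Step 2: d_i = R_x(i) - R_y(i); compute d_i^2.
  (8-8)^2=0, (6-6)^2=0, (2-2)^2=0, (4-1)^2=9, (7-7)^2=0, (1-4)^2=9, (5-5)^2=0, (3-3)^2=0
sum(d^2) = 18.
Step 3: rho = 1 - 6*18 / (8*(8^2 - 1)) = 1 - 108/504 = 0.785714.
Step 4: Under H0, t = rho * sqrt((n-2)/(1-rho^2)) = 3.1113 ~ t(6).
Step 5: Two-sided p-value from the t-distribution with 6 df = 0.020815.
Step 6: alpha = 0.05. reject H0.

rho = 0.7857, p = 0.020815, reject H0 at alpha = 0.05.


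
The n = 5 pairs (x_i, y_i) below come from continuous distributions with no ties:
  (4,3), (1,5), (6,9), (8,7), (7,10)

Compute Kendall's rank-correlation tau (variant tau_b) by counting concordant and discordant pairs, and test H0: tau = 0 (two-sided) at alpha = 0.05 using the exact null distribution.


Step 1: Enumerate the 10 unordered pairs (i,j) with i<j and classify each by sign(x_j-x_i) * sign(y_j-y_i).
  (1,2):dx=-3,dy=+2->D; (1,3):dx=+2,dy=+6->C; (1,4):dx=+4,dy=+4->C; (1,5):dx=+3,dy=+7->C
  (2,3):dx=+5,dy=+4->C; (2,4):dx=+7,dy=+2->C; (2,5):dx=+6,dy=+5->C; (3,4):dx=+2,dy=-2->D
  (3,5):dx=+1,dy=+1->C; (4,5):dx=-1,dy=+3->D
Step 2: C = 7, D = 3, total pairs = 10.
Step 3: tau = (C - D)/(n(n-1)/2) = (7 - 3)/10 = 0.400000.
Step 4: Exact two-sided p-value (enumerate n! = 120 permutations of y under H0): p = 0.483333.
Step 5: alpha = 0.05. fail to reject H0.

tau_b = 0.4000 (C=7, D=3), p = 0.483333, fail to reject H0.


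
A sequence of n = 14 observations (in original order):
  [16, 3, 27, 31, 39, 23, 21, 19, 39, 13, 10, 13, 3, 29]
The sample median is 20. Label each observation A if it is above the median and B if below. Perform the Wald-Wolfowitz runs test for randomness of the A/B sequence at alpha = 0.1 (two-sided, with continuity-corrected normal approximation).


Step 1: Compute median = 20; label A = above, B = below.
Labels in order: BBAAAAABABBBBA  (n_A = 7, n_B = 7)
Step 2: Count runs R = 6.
Step 3: Under H0 (random ordering), E[R] = 2*n_A*n_B/(n_A+n_B) + 1 = 2*7*7/14 + 1 = 8.0000.
        Var[R] = 2*n_A*n_B*(2*n_A*n_B - n_A - n_B) / ((n_A+n_B)^2 * (n_A+n_B-1)) = 8232/2548 = 3.2308.
        SD[R] = 1.7974.
Step 4: Continuity-corrected z = (R + 0.5 - E[R]) / SD[R] = (6 + 0.5 - 8.0000) / 1.7974 = -0.8345.
Step 5: Two-sided p-value via normal approximation = 2*(1 - Phi(|z|)) = 0.403986.
Step 6: alpha = 0.1. fail to reject H0.

R = 6, z = -0.8345, p = 0.403986, fail to reject H0.


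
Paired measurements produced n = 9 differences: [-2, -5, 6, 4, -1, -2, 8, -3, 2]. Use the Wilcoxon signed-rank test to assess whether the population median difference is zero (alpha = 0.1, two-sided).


Step 1: Drop any zero differences (none here) and take |d_i|.
|d| = [2, 5, 6, 4, 1, 2, 8, 3, 2]
Step 2: Midrank |d_i| (ties get averaged ranks).
ranks: |2|->3, |5|->7, |6|->8, |4|->6, |1|->1, |2|->3, |8|->9, |3|->5, |2|->3
Step 3: Attach original signs; sum ranks with positive sign and with negative sign.
W+ = 8 + 6 + 9 + 3 = 26
W- = 3 + 7 + 1 + 3 + 5 = 19
(Check: W+ + W- = 45 should equal n(n+1)/2 = 45.)
Step 4: Test statistic W = min(W+, W-) = 19.
Step 5: Ties in |d|, so use the tie-corrected normal approximation.
        E[W] = n(n+1)/4 = 9*10/4 = 22.5.
        Tie groups: |d|=2 (t=3); sum(t^3 - t) = 24.
        Var[W] = n(n+1)(2n+1)/24 - sum(t^3-t)/48 = 1710/24 - 24/48 = 70.75.
        z = (W - E[W]) / sqrt(Var[W]) = (19 - 22.5) / 8.4113 = -0.4161.
        Two-sided p = 2*Phi(z) = 0.677332.
Step 6: alpha = 0.1. fail to reject H0.

W+ = 26, W- = 19, W = min = 19, p = 0.677332, fail to reject H0.


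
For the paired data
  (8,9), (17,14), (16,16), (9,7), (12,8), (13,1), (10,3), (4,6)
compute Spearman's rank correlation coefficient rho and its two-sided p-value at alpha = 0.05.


Step 1: Rank x and y separately (midranks; no ties here).
rank(x): 8->2, 17->8, 16->7, 9->3, 12->5, 13->6, 10->4, 4->1
rank(y): 9->6, 14->7, 16->8, 7->4, 8->5, 1->1, 3->2, 6->3
Step 2: d_i = R_x(i) - R_y(i); compute d_i^2.
  (2-6)^2=16, (8-7)^2=1, (7-8)^2=1, (3-4)^2=1, (5-5)^2=0, (6-1)^2=25, (4-2)^2=4, (1-3)^2=4
sum(d^2) = 52.
Step 3: rho = 1 - 6*52 / (8*(8^2 - 1)) = 1 - 312/504 = 0.380952.
Step 4: Under H0, t = rho * sqrt((n-2)/(1-rho^2)) = 1.0092 ~ t(6).
Step 5: Two-sided p-value from the t-distribution with 6 df = 0.351813.
Step 6: alpha = 0.05. fail to reject H0.

rho = 0.3810, p = 0.351813, fail to reject H0 at alpha = 0.05.


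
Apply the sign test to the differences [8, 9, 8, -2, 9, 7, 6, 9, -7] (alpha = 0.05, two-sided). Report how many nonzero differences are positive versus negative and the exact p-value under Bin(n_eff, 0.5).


Step 1: Discard zero differences. Original n = 9; n_eff = number of nonzero differences = 9.
Nonzero differences (with sign): +8, +9, +8, -2, +9, +7, +6, +9, -7
Step 2: Count signs: positive = 7, negative = 2.
Step 3: Under H0: P(positive) = 0.5, so the number of positives S ~ Bin(9, 0.5).
Step 4: Two-sided exact p-value = sum of Bin(9,0.5) probabilities at or below the observed probability = 0.179688.
Step 5: alpha = 0.05. fail to reject H0.

n_eff = 9, pos = 7, neg = 2, p = 0.179688, fail to reject H0.


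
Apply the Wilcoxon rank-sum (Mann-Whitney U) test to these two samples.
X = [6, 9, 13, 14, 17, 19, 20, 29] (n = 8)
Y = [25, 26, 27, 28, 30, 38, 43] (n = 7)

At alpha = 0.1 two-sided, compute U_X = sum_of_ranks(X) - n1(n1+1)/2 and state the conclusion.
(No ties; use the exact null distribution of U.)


Step 1: Combine and sort all 15 observations; assign midranks.
sorted (value, group): (6,X), (9,X), (13,X), (14,X), (17,X), (19,X), (20,X), (25,Y), (26,Y), (27,Y), (28,Y), (29,X), (30,Y), (38,Y), (43,Y)
ranks: 6->1, 9->2, 13->3, 14->4, 17->5, 19->6, 20->7, 25->8, 26->9, 27->10, 28->11, 29->12, 30->13, 38->14, 43->15
Step 2: Rank sum for X: R1 = 1 + 2 + 3 + 4 + 5 + 6 + 7 + 12 = 40.
Step 3: U_X = R1 - n1(n1+1)/2 = 40 - 8*9/2 = 40 - 36 = 4.
       U_Y = n1*n2 - U_X = 56 - 4 = 52.
Step 4: No ties, so the exact null distribution of U (based on enumerating the C(15,8) = 6435 equally likely rank assignments) gives the two-sided p-value.
Step 5: p-value = 0.003730; compare to alpha = 0.1. reject H0.

U_X = 4, p = 0.003730, reject H0 at alpha = 0.1.


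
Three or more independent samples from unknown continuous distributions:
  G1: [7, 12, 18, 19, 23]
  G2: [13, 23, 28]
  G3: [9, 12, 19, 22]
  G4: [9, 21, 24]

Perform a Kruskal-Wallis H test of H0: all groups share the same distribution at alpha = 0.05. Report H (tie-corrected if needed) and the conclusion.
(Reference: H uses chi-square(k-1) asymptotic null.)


Step 1: Combine all N = 15 observations and assign midranks.
sorted (value, group, rank): (7,G1,1), (9,G3,2.5), (9,G4,2.5), (12,G1,4.5), (12,G3,4.5), (13,G2,6), (18,G1,7), (19,G1,8.5), (19,G3,8.5), (21,G4,10), (22,G3,11), (23,G1,12.5), (23,G2,12.5), (24,G4,14), (28,G2,15)
Step 2: Sum ranks within each group.
R_1 = 33.5 (n_1 = 5)
R_2 = 33.5 (n_2 = 3)
R_3 = 26.5 (n_3 = 4)
R_4 = 26.5 (n_4 = 3)
Step 3: H = 12/(N(N+1)) * sum(R_i^2/n_i) - 3(N+1)
     = 12/(15*16) * (33.5^2/5 + 33.5^2/3 + 26.5^2/4 + 26.5^2/3) - 3*16
     = 0.050000 * 1008.18 - 48
     = 2.408958.
Step 4: Ties present; correction factor C = 1 - 24/(15^3 - 15) = 0.992857. Corrected H = 2.408958 / 0.992857 = 2.426289.
Step 5: Under H0, H ~ chi^2(3); p-value = 0.488760.
Step 6: alpha = 0.05. fail to reject H0.

H = 2.4263, df = 3, p = 0.488760, fail to reject H0.


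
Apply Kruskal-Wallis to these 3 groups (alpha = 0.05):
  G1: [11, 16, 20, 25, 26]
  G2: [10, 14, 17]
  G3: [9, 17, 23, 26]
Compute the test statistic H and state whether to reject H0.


Step 1: Combine all N = 12 observations and assign midranks.
sorted (value, group, rank): (9,G3,1), (10,G2,2), (11,G1,3), (14,G2,4), (16,G1,5), (17,G2,6.5), (17,G3,6.5), (20,G1,8), (23,G3,9), (25,G1,10), (26,G1,11.5), (26,G3,11.5)
Step 2: Sum ranks within each group.
R_1 = 37.5 (n_1 = 5)
R_2 = 12.5 (n_2 = 3)
R_3 = 28 (n_3 = 4)
Step 3: H = 12/(N(N+1)) * sum(R_i^2/n_i) - 3(N+1)
     = 12/(12*13) * (37.5^2/5 + 12.5^2/3 + 28^2/4) - 3*13
     = 0.076923 * 529.333 - 39
     = 1.717949.
Step 4: Ties present; correction factor C = 1 - 12/(12^3 - 12) = 0.993007. Corrected H = 1.717949 / 0.993007 = 1.730047.
Step 5: Under H0, H ~ chi^2(2); p-value = 0.421042.
Step 6: alpha = 0.05. fail to reject H0.

H = 1.7300, df = 2, p = 0.421042, fail to reject H0.


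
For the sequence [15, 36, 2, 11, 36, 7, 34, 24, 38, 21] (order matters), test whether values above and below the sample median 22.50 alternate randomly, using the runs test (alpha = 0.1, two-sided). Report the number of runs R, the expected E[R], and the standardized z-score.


Step 1: Compute median = 22.50; label A = above, B = below.
Labels in order: BABBABAAAB  (n_A = 5, n_B = 5)
Step 2: Count runs R = 7.
Step 3: Under H0 (random ordering), E[R] = 2*n_A*n_B/(n_A+n_B) + 1 = 2*5*5/10 + 1 = 6.0000.
        Var[R] = 2*n_A*n_B*(2*n_A*n_B - n_A - n_B) / ((n_A+n_B)^2 * (n_A+n_B-1)) = 2000/900 = 2.2222.
        SD[R] = 1.4907.
Step 4: Continuity-corrected z = (R - 0.5 - E[R]) / SD[R] = (7 - 0.5 - 6.0000) / 1.4907 = 0.3354.
Step 5: Two-sided p-value via normal approximation = 2*(1 - Phi(|z|)) = 0.737316.
Step 6: alpha = 0.1. fail to reject H0.

R = 7, z = 0.3354, p = 0.737316, fail to reject H0.


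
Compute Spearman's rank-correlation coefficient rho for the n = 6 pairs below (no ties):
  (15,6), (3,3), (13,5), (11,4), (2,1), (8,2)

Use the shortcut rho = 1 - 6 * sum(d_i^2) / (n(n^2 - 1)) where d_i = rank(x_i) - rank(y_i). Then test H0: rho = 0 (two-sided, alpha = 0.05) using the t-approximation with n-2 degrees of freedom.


Step 1: Rank x and y separately (midranks; no ties here).
rank(x): 15->6, 3->2, 13->5, 11->4, 2->1, 8->3
rank(y): 6->6, 3->3, 5->5, 4->4, 1->1, 2->2
Step 2: d_i = R_x(i) - R_y(i); compute d_i^2.
  (6-6)^2=0, (2-3)^2=1, (5-5)^2=0, (4-4)^2=0, (1-1)^2=0, (3-2)^2=1
sum(d^2) = 2.
Step 3: rho = 1 - 6*2 / (6*(6^2 - 1)) = 1 - 12/210 = 0.942857.
Step 4: Under H0, t = rho * sqrt((n-2)/(1-rho^2)) = 5.6595 ~ t(4).
Step 5: Two-sided p-value from the t-distribution with 4 df = 0.004805.
Step 6: alpha = 0.05. reject H0.

rho = 0.9429, p = 0.004805, reject H0 at alpha = 0.05.


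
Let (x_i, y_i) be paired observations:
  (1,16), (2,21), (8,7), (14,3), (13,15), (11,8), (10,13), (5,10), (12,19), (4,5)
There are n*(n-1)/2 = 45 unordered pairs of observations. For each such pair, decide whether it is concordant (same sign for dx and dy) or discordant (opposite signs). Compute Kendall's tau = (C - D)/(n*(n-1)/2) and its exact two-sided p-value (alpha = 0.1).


Step 1: Enumerate the 45 unordered pairs (i,j) with i<j and classify each by sign(x_j-x_i) * sign(y_j-y_i).
  (1,2):dx=+1,dy=+5->C; (1,3):dx=+7,dy=-9->D; (1,4):dx=+13,dy=-13->D; (1,5):dx=+12,dy=-1->D
  (1,6):dx=+10,dy=-8->D; (1,7):dx=+9,dy=-3->D; (1,8):dx=+4,dy=-6->D; (1,9):dx=+11,dy=+3->C
  (1,10):dx=+3,dy=-11->D; (2,3):dx=+6,dy=-14->D; (2,4):dx=+12,dy=-18->D; (2,5):dx=+11,dy=-6->D
  (2,6):dx=+9,dy=-13->D; (2,7):dx=+8,dy=-8->D; (2,8):dx=+3,dy=-11->D; (2,9):dx=+10,dy=-2->D
  (2,10):dx=+2,dy=-16->D; (3,4):dx=+6,dy=-4->D; (3,5):dx=+5,dy=+8->C; (3,6):dx=+3,dy=+1->C
  (3,7):dx=+2,dy=+6->C; (3,8):dx=-3,dy=+3->D; (3,9):dx=+4,dy=+12->C; (3,10):dx=-4,dy=-2->C
  (4,5):dx=-1,dy=+12->D; (4,6):dx=-3,dy=+5->D; (4,7):dx=-4,dy=+10->D; (4,8):dx=-9,dy=+7->D
  (4,9):dx=-2,dy=+16->D; (4,10):dx=-10,dy=+2->D; (5,6):dx=-2,dy=-7->C; (5,7):dx=-3,dy=-2->C
  (5,8):dx=-8,dy=-5->C; (5,9):dx=-1,dy=+4->D; (5,10):dx=-9,dy=-10->C; (6,7):dx=-1,dy=+5->D
  (6,8):dx=-6,dy=+2->D; (6,9):dx=+1,dy=+11->C; (6,10):dx=-7,dy=-3->C; (7,8):dx=-5,dy=-3->C
  (7,9):dx=+2,dy=+6->C; (7,10):dx=-6,dy=-8->C; (8,9):dx=+7,dy=+9->C; (8,10):dx=-1,dy=-5->C
  (9,10):dx=-8,dy=-14->C
Step 2: C = 19, D = 26, total pairs = 45.
Step 3: tau = (C - D)/(n(n-1)/2) = (19 - 26)/45 = -0.155556.
Step 4: Exact two-sided p-value (enumerate n! = 3628800 permutations of y under H0): p = 0.600654.
Step 5: alpha = 0.1. fail to reject H0.

tau_b = -0.1556 (C=19, D=26), p = 0.600654, fail to reject H0.


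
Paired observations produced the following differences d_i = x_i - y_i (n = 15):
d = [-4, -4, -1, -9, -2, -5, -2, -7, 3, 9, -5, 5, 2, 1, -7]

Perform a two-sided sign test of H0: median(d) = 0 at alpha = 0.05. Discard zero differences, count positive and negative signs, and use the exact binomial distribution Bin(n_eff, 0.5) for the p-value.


Step 1: Discard zero differences. Original n = 15; n_eff = number of nonzero differences = 15.
Nonzero differences (with sign): -4, -4, -1, -9, -2, -5, -2, -7, +3, +9, -5, +5, +2, +1, -7
Step 2: Count signs: positive = 5, negative = 10.
Step 3: Under H0: P(positive) = 0.5, so the number of positives S ~ Bin(15, 0.5).
Step 4: Two-sided exact p-value = sum of Bin(15,0.5) probabilities at or below the observed probability = 0.301758.
Step 5: alpha = 0.05. fail to reject H0.

n_eff = 15, pos = 5, neg = 10, p = 0.301758, fail to reject H0.


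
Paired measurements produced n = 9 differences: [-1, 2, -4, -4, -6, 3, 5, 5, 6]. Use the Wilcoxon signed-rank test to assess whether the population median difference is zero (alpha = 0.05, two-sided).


Step 1: Drop any zero differences (none here) and take |d_i|.
|d| = [1, 2, 4, 4, 6, 3, 5, 5, 6]
Step 2: Midrank |d_i| (ties get averaged ranks).
ranks: |1|->1, |2|->2, |4|->4.5, |4|->4.5, |6|->8.5, |3|->3, |5|->6.5, |5|->6.5, |6|->8.5
Step 3: Attach original signs; sum ranks with positive sign and with negative sign.
W+ = 2 + 3 + 6.5 + 6.5 + 8.5 = 26.5
W- = 1 + 4.5 + 4.5 + 8.5 = 18.5
(Check: W+ + W- = 45 should equal n(n+1)/2 = 45.)
Step 4: Test statistic W = min(W+, W-) = 18.5.
Step 5: Ties in |d|, so use the tie-corrected normal approximation.
        E[W] = n(n+1)/4 = 9*10/4 = 22.5.
        Tie groups: |d|=4 (t=2), |d|=5 (t=2), |d|=6 (t=2); sum(t^3 - t) = 18.
        Var[W] = n(n+1)(2n+1)/24 - sum(t^3-t)/48 = 1710/24 - 18/48 = 70.875.
        z = (W - E[W]) / sqrt(Var[W]) = (18.5 - 22.5) / 8.4187 = -0.4751.
        Two-sided p = 2*Phi(z) = 0.634694.
Step 6: alpha = 0.05. fail to reject H0.

W+ = 26.5, W- = 18.5, W = min = 18.5, p = 0.634694, fail to reject H0.


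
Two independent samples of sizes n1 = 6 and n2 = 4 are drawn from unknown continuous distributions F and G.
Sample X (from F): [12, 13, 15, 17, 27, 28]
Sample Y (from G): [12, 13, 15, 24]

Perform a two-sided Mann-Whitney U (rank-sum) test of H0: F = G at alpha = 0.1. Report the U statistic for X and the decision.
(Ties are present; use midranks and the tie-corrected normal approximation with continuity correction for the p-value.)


Step 1: Combine and sort all 10 observations; assign midranks.
sorted (value, group): (12,X), (12,Y), (13,X), (13,Y), (15,X), (15,Y), (17,X), (24,Y), (27,X), (28,X)
ranks: 12->1.5, 12->1.5, 13->3.5, 13->3.5, 15->5.5, 15->5.5, 17->7, 24->8, 27->9, 28->10
Step 2: Rank sum for X: R1 = 1.5 + 3.5 + 5.5 + 7 + 9 + 10 = 36.5.
Step 3: U_X = R1 - n1(n1+1)/2 = 36.5 - 6*7/2 = 36.5 - 21 = 15.5.
       U_Y = n1*n2 - U_X = 24 - 15.5 = 8.5.
Step 4: Ties are present, so use the tie-corrected normal approximation (with continuity correction) for the p-value.
Step 5: p-value = 0.518605; compare to alpha = 0.1. fail to reject H0.

U_X = 15.5, p = 0.518605, fail to reject H0 at alpha = 0.1.


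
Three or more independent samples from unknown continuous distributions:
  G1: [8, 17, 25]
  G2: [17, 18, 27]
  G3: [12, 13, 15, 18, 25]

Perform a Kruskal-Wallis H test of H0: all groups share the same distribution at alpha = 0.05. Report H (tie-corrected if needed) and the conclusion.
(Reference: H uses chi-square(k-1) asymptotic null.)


Step 1: Combine all N = 11 observations and assign midranks.
sorted (value, group, rank): (8,G1,1), (12,G3,2), (13,G3,3), (15,G3,4), (17,G1,5.5), (17,G2,5.5), (18,G2,7.5), (18,G3,7.5), (25,G1,9.5), (25,G3,9.5), (27,G2,11)
Step 2: Sum ranks within each group.
R_1 = 16 (n_1 = 3)
R_2 = 24 (n_2 = 3)
R_3 = 26 (n_3 = 5)
Step 3: H = 12/(N(N+1)) * sum(R_i^2/n_i) - 3(N+1)
     = 12/(11*12) * (16^2/3 + 24^2/3 + 26^2/5) - 3*12
     = 0.090909 * 412.533 - 36
     = 1.503030.
Step 4: Ties present; correction factor C = 1 - 18/(11^3 - 11) = 0.986364. Corrected H = 1.503030 / 0.986364 = 1.523810.
Step 5: Under H0, H ~ chi^2(2); p-value = 0.466776.
Step 6: alpha = 0.05. fail to reject H0.

H = 1.5238, df = 2, p = 0.466776, fail to reject H0.


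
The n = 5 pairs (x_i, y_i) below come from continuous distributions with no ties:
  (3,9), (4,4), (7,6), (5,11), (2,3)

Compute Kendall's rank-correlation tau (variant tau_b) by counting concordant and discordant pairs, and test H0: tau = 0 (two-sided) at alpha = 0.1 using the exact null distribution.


Step 1: Enumerate the 10 unordered pairs (i,j) with i<j and classify each by sign(x_j-x_i) * sign(y_j-y_i).
  (1,2):dx=+1,dy=-5->D; (1,3):dx=+4,dy=-3->D; (1,4):dx=+2,dy=+2->C; (1,5):dx=-1,dy=-6->C
  (2,3):dx=+3,dy=+2->C; (2,4):dx=+1,dy=+7->C; (2,5):dx=-2,dy=-1->C; (3,4):dx=-2,dy=+5->D
  (3,5):dx=-5,dy=-3->C; (4,5):dx=-3,dy=-8->C
Step 2: C = 7, D = 3, total pairs = 10.
Step 3: tau = (C - D)/(n(n-1)/2) = (7 - 3)/10 = 0.400000.
Step 4: Exact two-sided p-value (enumerate n! = 120 permutations of y under H0): p = 0.483333.
Step 5: alpha = 0.1. fail to reject H0.

tau_b = 0.4000 (C=7, D=3), p = 0.483333, fail to reject H0.


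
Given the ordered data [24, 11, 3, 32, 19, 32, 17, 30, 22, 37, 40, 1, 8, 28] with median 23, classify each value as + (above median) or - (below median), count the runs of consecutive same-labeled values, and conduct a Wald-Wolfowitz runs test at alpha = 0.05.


Step 1: Compute median = 23; label A = above, B = below.
Labels in order: ABBABABABAABBA  (n_A = 7, n_B = 7)
Step 2: Count runs R = 11.
Step 3: Under H0 (random ordering), E[R] = 2*n_A*n_B/(n_A+n_B) + 1 = 2*7*7/14 + 1 = 8.0000.
        Var[R] = 2*n_A*n_B*(2*n_A*n_B - n_A - n_B) / ((n_A+n_B)^2 * (n_A+n_B-1)) = 8232/2548 = 3.2308.
        SD[R] = 1.7974.
Step 4: Continuity-corrected z = (R - 0.5 - E[R]) / SD[R] = (11 - 0.5 - 8.0000) / 1.7974 = 1.3909.
Step 5: Two-sided p-value via normal approximation = 2*(1 - Phi(|z|)) = 0.164264.
Step 6: alpha = 0.05. fail to reject H0.

R = 11, z = 1.3909, p = 0.164264, fail to reject H0.


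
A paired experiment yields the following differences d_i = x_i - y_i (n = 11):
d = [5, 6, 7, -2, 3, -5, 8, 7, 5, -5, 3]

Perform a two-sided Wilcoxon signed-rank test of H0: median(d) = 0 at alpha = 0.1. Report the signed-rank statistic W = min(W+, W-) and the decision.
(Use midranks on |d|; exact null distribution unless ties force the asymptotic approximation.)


Step 1: Drop any zero differences (none here) and take |d_i|.
|d| = [5, 6, 7, 2, 3, 5, 8, 7, 5, 5, 3]
Step 2: Midrank |d_i| (ties get averaged ranks).
ranks: |5|->5.5, |6|->8, |7|->9.5, |2|->1, |3|->2.5, |5|->5.5, |8|->11, |7|->9.5, |5|->5.5, |5|->5.5, |3|->2.5
Step 3: Attach original signs; sum ranks with positive sign and with negative sign.
W+ = 5.5 + 8 + 9.5 + 2.5 + 11 + 9.5 + 5.5 + 2.5 = 54
W- = 1 + 5.5 + 5.5 = 12
(Check: W+ + W- = 66 should equal n(n+1)/2 = 66.)
Step 4: Test statistic W = min(W+, W-) = 12.
Step 5: Ties in |d|, so use the tie-corrected normal approximation.
        E[W] = n(n+1)/4 = 11*12/4 = 33.
        Tie groups: |d|=3 (t=2), |d|=5 (t=4), |d|=7 (t=2); sum(t^3 - t) = 72.
        Var[W] = n(n+1)(2n+1)/24 - sum(t^3-t)/48 = 3036/24 - 72/48 = 125.
        z = (W - E[W]) / sqrt(Var[W]) = (12 - 33) / 11.1803 = -1.8783.
        Two-sided p = 2*Phi(z) = 0.060341.
Step 6: alpha = 0.1. reject H0.

W+ = 54, W- = 12, W = min = 12, p = 0.060341, reject H0.
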